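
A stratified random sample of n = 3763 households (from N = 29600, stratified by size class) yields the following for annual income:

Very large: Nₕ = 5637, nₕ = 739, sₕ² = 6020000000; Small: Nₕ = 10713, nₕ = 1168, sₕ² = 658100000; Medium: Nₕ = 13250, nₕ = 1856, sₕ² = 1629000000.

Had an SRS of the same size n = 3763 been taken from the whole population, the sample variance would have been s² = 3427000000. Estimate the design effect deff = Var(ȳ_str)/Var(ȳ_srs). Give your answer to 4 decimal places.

0.5959

Var(ȳ_str) = Σ Wₕ²(1−fₕ)sₕ²/nₕ with Wₕ = Nₕ/29600:
  Very large: (5637/29600)²·(1−739/5637)·6020000000/739 = 256705.66
  Small: (10713/29600)²·(1−1168/10713)·658100000/1168 = 65758.616
  Medium: (13250/29600)²·(1−1856/13250)·1629000000/1856 = 151234.82
  → Var(ȳ_str) = 473699.1.
Var(ȳ_srs) = (1 − 3763/29600)·3427000000/3763 = 794932.51.
deff = 473699.1 / 794932.51 = 0.5959.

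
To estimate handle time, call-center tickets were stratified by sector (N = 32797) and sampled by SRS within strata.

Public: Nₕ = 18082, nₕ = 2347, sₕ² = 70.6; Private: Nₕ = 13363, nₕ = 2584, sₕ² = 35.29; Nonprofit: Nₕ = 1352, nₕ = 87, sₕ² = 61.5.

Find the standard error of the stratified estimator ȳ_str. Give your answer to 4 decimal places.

0.1044

Var(ȳ_str) = Σₕ Wₕ²(1 − fₕ)sₕ²/nₕ with Wₕ = Nₕ/N, N = 32797.
Public: Wₕ = 0.55133091; term = 0.55133091²·(1 − 0.12979759)·70.6/2347 = 0.007956766.
Private: Wₕ = 0.40744580; term = 0.40744580²·(1 − 0.19336975)·35.29/2584 = 0.0018288301.
Nonprofit: Wₕ = 0.04122328; term = 0.04122328²·(1 − 0.06434911)·61.5/87 = 0.0011239703.
Sum = 0.010909566.
SE = √(0.010909566) = 0.1044.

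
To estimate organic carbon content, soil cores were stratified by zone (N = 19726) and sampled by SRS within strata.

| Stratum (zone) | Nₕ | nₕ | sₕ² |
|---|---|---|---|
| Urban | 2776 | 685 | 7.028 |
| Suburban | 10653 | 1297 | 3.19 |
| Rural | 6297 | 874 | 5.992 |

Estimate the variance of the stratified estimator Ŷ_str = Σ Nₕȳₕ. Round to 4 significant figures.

Var(Ŷ_str) = Σₕ Nₕ²(1 − fₕ)sₕ²/nₕ.
Urban: 2776²·(1 − 685/2776)·7.028/685 = 59554.513.
Suburban: 10653²·(1 − 1297/10653)·3.19/1297 = 245139.25.
Rural: 6297²·(1 − 874/6297)·5.992/874 = 234117.39.
Sum = 538811.15.

538800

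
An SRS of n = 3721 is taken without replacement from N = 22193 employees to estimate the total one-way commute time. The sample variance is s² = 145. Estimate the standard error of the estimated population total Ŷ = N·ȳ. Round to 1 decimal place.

3996.9

Var(Ŷ) = N²·Var(ȳ) = N²·(1 − n/N)·s²/n.
f = 3721/22193 = 0.16766548; Var(ȳ) = 0.83233452·145/3721 = 0.032434428.
Var(Ŷ) = 22193² · 0.032434428 = 1.5974904 × 10^7.
SE(Ŷ) = √(1.5974904 × 10^7) = 3996.9.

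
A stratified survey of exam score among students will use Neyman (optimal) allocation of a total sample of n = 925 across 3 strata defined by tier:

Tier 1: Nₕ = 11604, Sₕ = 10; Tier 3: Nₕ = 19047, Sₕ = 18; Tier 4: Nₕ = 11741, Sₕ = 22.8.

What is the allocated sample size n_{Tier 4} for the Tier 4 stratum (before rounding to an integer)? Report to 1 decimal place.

340.8

Neyman allocation: nₕ = n·NₕSₕ / Σⱼ NⱼSⱼ.
Σ NⱼSⱼ = 11604·10 + 19047·18 + 11741·22.8 = 726580.8.
n_{Tier 4} = 925·11741·22.8 / 726580.8 = 340.8.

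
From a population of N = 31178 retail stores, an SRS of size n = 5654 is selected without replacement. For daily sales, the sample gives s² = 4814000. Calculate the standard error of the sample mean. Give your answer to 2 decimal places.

Under SRS without replacement, Var(ȳ) = (1 − f)·s²/n with f = n/N = 5654/31178 = 0.18134582.
Var(ȳ) = (1 − 0.18134582)·4814000/5654 = 0.81865418·851.43261 = 697.02887.
SE(ȳ) = √(697.02887) = 26.40.

26.40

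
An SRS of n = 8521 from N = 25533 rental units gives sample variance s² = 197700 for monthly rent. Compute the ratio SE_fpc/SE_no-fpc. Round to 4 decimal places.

0.8163

f = n/N = 8521/25533 = 0.33372498.
SE_no-fpc = √(s²/n) = 4.8167938; SE_fpc = √((1−f)s²/n) = 3.9317402.
Ratio = √(1−f) = 0.81625671.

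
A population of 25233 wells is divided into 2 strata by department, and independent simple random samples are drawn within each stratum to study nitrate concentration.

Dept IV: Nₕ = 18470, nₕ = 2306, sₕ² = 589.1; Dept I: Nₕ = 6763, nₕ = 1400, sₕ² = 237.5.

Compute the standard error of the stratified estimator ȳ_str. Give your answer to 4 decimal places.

Var(ȳ_str) = Σₕ Wₕ²(1 − fₕ)sₕ²/nₕ with Wₕ = Nₕ/N, N = 25233.
Dept IV: Wₕ = 0.73197797; term = 0.73197797²·(1 − 0.12485111)·589.1/2306 = 0.11978645.
Dept I: Wₕ = 0.26802203; term = 0.26802203²·(1 − 0.20700872)·237.5/1400 = 0.0096637344.
Sum = 0.12945018.
SE = √(0.12945018) = 0.3598.

0.3598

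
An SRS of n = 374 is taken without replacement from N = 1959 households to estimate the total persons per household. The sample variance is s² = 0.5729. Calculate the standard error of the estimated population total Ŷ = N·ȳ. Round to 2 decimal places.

68.97

Var(Ŷ) = N²·Var(ȳ) = N²·(1 − n/N)·s²/n.
f = 374/1959 = 0.19091373; Var(ȳ) = 0.80908627·0.5729/374 = 0.0012393731.
Var(Ŷ) = 1959² · 0.0012393731 = 4756.3186.
SE(Ŷ) = √(4756.3186) = 68.97.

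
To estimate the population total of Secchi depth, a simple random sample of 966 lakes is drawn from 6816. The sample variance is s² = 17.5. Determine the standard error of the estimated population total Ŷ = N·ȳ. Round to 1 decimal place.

Var(Ŷ) = N²·Var(ȳ) = N²·(1 − n/N)·s²/n.
f = 966/6816 = 0.14172535; Var(ȳ) = 0.85827465·17.5/966 = 0.015548454.
Var(Ŷ) = 6816² · 0.015548454 = 722347.84.
SE(Ŷ) = √(722347.84) = 849.9.

849.9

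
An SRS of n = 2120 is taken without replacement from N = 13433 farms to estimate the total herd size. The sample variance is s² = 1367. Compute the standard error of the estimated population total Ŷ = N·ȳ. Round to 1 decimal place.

9899.0

Var(Ŷ) = N²·Var(ȳ) = N²·(1 − n/N)·s²/n.
f = 2120/13433 = 0.15782029; Var(ȳ) = 0.84217971·1367/2120 = 0.54304701.
Var(Ŷ) = 13433² · 0.54304701 = 9.7990383 × 10^7.
SE(Ŷ) = √(9.7990383 × 10^7) = 9899.0.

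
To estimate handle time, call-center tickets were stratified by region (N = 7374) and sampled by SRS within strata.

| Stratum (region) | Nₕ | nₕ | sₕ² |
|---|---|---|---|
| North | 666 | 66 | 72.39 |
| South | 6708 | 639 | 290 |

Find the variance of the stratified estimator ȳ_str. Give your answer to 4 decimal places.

Var(ȳ_str) = Σₕ Wₕ²(1 − fₕ)sₕ²/nₕ with Wₕ = Nₕ/N, N = 7374.
North: Wₕ = 0.09031733; term = 0.09031733²·(1 − 0.09909910)·72.39/66 = 0.0080603491.
South: Wₕ = 0.90968267; term = 0.90968267²·(1 − 0.09525939)·290/639 = 0.33978254.
Sum = 0.34784289.

0.3478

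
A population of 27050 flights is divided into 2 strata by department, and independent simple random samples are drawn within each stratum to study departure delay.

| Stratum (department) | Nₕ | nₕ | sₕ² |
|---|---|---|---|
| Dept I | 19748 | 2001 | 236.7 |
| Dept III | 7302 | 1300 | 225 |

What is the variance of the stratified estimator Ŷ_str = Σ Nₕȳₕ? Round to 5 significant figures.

Var(Ŷ_str) = Σₕ Nₕ²(1 − fₕ)sₕ²/nₕ.
Dept I: 19748²·(1 − 2001/19748)·236.7/2001 = 4.145713 × 10^7.
Dept III: 7302²·(1 − 1300/7302)·225/1300 = 7.5853738 × 10^6.
Sum = 4.9042504 × 10^7.

4.9043 × 10^7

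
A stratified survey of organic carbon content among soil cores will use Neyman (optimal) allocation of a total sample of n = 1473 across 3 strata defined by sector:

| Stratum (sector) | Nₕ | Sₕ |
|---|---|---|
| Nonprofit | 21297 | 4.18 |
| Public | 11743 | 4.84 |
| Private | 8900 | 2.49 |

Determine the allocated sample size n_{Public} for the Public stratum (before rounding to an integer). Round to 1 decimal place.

Neyman allocation: nₕ = n·NₕSₕ / Σⱼ NⱼSⱼ.
Σ NⱼSⱼ = 21297·4.18 + 11743·4.84 + 8900·2.49 = 168018.58.
n_{Public} = 1473·11743·4.84 / 168018.58 = 498.3.

498.3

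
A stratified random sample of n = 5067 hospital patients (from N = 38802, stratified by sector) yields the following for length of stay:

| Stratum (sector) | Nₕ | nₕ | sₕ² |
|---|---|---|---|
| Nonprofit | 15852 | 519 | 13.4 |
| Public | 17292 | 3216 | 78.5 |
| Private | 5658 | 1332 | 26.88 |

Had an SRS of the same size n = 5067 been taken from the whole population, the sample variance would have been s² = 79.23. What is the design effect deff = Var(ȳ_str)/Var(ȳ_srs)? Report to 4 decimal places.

0.6210

Var(ȳ_str) = Σ Wₕ²(1−fₕ)sₕ²/nₕ with Wₕ = Nₕ/38802:
  Nonprofit: (15852/38802)²·(1−519/15852)·13.4/519 = 0.004168122
  Public: (17292/38802)²·(1−3216/17292)·78.5/3216 = 0.0039461163
  Private: (5658/38802)²·(1−1332/5658)·26.88/1332 = 3.2806982 × 10^-4
  → Var(ȳ_str) = 0.0084423081.
Var(ȳ_srs) = (1 − 5067/38802)·79.23/5067 = 0.013594566.
deff = 0.0084423081 / 0.013594566 = 0.6210.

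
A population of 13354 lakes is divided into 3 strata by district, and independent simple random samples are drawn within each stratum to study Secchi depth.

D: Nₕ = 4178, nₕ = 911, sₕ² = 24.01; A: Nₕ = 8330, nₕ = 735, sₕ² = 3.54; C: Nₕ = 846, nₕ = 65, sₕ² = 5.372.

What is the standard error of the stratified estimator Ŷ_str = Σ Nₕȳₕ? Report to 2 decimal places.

Var(Ŷ_str) = Σₕ Nₕ²(1 − fₕ)sₕ²/nₕ.
D: 4178²·(1 − 911/4178)·24.01/911 = 359742.17.
A: 8330²·(1 − 735/8330)·3.54/735 = 304711.4.
C: 846²·(1 − 65/846)·5.372/65 = 54606.463.
Sum = 719060.03.
SE = √(719060.03) = 847.97.

847.97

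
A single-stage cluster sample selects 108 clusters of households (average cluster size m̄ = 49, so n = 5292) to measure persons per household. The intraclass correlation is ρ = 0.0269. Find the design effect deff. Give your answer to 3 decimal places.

deff = 1 + (49 − 1)·0.0269 = 1 + 1.2912 = 2.2912.

2.291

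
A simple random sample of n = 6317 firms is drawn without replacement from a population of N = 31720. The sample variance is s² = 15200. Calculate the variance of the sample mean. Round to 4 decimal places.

Under SRS without replacement, Var(ȳ) = (1 − f)·s²/n with f = n/N = 6317/31720 = 0.19914880.
Var(ȳ) = (1 − 0.19914880)·15200/6317 = 0.80085120·2.4062055 = 1.9270125.

1.9270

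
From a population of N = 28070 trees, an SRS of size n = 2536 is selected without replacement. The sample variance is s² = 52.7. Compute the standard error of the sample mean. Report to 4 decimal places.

Under SRS without replacement, Var(ȳ) = (1 − f)·s²/n with f = n/N = 2536/28070 = 0.09034556.
Var(ȳ) = (1 − 0.09034556)·52.7/2536 = 0.90965444·0.020780757 = 0.018903308.
SE(ȳ) = √(0.018903308) = 0.1375.

0.1375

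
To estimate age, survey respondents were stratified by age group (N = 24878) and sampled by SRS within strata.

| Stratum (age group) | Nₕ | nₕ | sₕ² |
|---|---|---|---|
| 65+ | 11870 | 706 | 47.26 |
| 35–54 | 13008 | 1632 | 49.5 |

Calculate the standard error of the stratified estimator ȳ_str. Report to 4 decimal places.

0.1469

Var(ȳ_str) = Σₕ Wₕ²(1 − fₕ)sₕ²/nₕ with Wₕ = Nₕ/N, N = 24878.
65+: Wₕ = 0.47712839; term = 0.47712839²·(1 − 0.05947767)·47.26/706 = 0.014332721.
35–54: Wₕ = 0.52287161; term = 0.52287161²·(1 − 0.12546125)·49.5/1632 = 0.0072519404.
Sum = 0.021584661.
SE = √(0.021584661) = 0.1469.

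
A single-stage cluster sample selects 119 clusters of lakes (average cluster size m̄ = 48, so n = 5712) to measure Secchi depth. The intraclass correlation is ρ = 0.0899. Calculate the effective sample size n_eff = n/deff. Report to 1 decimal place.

deff = 1 + (48 − 1)·0.0899 = 1 + 4.2253 = 5.2253.
n_eff = 5712 / 5.2253 = 1093.1.

1093.1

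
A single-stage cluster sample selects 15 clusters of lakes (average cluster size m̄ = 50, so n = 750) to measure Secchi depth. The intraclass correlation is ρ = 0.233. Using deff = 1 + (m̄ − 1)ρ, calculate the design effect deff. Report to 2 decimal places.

12.42

deff = 1 + (50 − 1)·0.233 = 1 + 11.417 = 12.417.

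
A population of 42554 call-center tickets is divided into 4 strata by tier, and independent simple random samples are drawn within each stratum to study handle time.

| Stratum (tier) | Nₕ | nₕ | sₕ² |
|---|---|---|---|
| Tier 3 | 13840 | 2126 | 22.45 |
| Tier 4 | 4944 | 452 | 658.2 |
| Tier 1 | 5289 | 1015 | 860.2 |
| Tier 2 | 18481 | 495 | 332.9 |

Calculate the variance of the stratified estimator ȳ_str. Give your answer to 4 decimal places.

Var(ȳ_str) = Σₕ Wₕ²(1 − fₕ)sₕ²/nₕ with Wₕ = Nₕ/N, N = 42554.
Tier 3: Wₕ = 0.32523382; term = 0.32523382²·(1 − 0.15361272)·22.45/2126 = 9.4539569 × 10^-4.
Tier 4: Wₕ = 0.11618179; term = 0.11618179²·(1 − 0.09142395)·658.2/452 = 0.017858989.
Tier 1: Wₕ = 0.12428914; term = 0.12428914²·(1 − 0.19190773)·860.2/1015 = 0.010579392.
Tier 2: Wₕ = 0.43429525; term = 0.43429525²·(1 − 0.02678426)·332.9/495 = 0.12344908.
Sum = 0.15283286.

0.1528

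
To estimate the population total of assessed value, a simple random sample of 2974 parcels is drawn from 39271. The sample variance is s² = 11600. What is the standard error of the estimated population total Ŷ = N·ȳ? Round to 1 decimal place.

74564.1

Var(Ŷ) = N²·Var(ȳ) = N²·(1 − n/N)·s²/n.
f = 2974/39271 = 0.07573018; Var(ȳ) = 0.92426982·11600/2974 = 3.6050874.
Var(Ŷ) = 39271² · 3.6050874 = 5.559807 × 10^9.
SE(Ŷ) = √(5.559807 × 10^9) = 74564.1.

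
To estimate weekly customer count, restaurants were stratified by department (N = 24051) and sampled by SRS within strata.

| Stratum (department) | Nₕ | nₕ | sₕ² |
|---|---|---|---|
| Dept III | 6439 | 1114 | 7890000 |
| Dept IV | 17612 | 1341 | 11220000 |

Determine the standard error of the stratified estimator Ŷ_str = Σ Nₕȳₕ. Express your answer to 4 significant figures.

Var(Ŷ_str) = Σₕ Nₕ²(1 − fₕ)sₕ²/nₕ.
Dept III: 6439²·(1 − 1114/6439)·7890000/1114 = 2.4284538 × 10^11.
Dept IV: 17612²·(1 − 1341/17612)·11220000/1341 = 2.3976567 × 10^12.
Sum = 2.6405021 × 10^12.
SE = √(2.6405021 × 10^12) = 1.625 × 10^6.

1.625 × 10^6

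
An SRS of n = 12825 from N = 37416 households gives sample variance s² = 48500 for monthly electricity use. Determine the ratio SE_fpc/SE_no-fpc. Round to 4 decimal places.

0.8107

f = n/N = 12825/37416 = 0.34276780.
SE_no-fpc = √(s²/n) = 1.9446533; SE_fpc = √((1−f)s²/n) = 1.5765277.
Ratio = √(1−f) = 0.81069859.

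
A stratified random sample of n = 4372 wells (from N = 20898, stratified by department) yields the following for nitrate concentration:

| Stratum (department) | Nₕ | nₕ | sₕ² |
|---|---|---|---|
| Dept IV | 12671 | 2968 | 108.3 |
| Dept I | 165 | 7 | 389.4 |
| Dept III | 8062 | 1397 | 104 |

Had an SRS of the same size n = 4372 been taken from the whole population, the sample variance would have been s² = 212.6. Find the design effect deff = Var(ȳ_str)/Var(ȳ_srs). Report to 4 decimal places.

Var(ȳ_str) = Σ Wₕ²(1−fₕ)sₕ²/nₕ with Wₕ = Nₕ/20898:
  Dept IV: (12671/20898)²·(1−2968/12671)·108.3/2968 = 0.010272403
  Dept I: (165/20898)²·(1−7/165)·389.4/7 = 0.0033206988
  Dept III: (8062/20898)²·(1−1397/8062)·104/1397 = 0.0091594718
  → Var(ȳ_str) = 0.022752574.
Var(ȳ_srs) = (1 − 4372/20898)·212.6/4372 = 0.038454408.
deff = 0.022752574 / 0.038454408 = 0.5917.

0.5917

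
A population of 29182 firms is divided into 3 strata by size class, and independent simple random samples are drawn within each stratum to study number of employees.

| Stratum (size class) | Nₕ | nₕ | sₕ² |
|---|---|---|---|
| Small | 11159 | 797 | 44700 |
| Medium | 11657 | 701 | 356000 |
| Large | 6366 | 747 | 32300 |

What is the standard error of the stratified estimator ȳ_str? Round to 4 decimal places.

9.2517

Var(ȳ_str) = Σₕ Wₕ²(1 − fₕ)sₕ²/nₕ with Wₕ = Nₕ/N, N = 29182.
Small: Wₕ = 0.38239326; term = 0.38239326²·(1 − 0.07142217)·44700/797 = 7.6153166.
Medium: Wₕ = 0.39945857; term = 0.39945857²·(1 − 0.06013554)·356000/701 = 76.162413.
Large: Wₕ = 0.21814817; term = 0.21814817²·(1 − 0.11734213)·32300/747 = 1.8162578.
Sum = 85.593987.
SE = √(85.593987) = 9.2517.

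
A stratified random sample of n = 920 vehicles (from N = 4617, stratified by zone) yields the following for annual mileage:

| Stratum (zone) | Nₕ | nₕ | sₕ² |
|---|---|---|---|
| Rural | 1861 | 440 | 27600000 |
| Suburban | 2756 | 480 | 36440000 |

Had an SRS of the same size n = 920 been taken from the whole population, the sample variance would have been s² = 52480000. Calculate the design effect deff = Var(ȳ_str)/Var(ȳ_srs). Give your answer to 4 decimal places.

0.6594

Var(ȳ_str) = Σ Wₕ²(1−fₕ)sₕ²/nₕ with Wₕ = Nₕ/4617:
  Rural: (1861/4617)²·(1−440/1861)·27600000/440 = 7781.747
  Suburban: (2756/4617)²·(1−480/2756)·36440000/480 = 22339.264
  → Var(ȳ_str) = 30121.011.
Var(ȳ_srs) = (1 − 920/4617)·52480000/920 = 45676.79.
deff = 30121.011 / 45676.79 = 0.6594.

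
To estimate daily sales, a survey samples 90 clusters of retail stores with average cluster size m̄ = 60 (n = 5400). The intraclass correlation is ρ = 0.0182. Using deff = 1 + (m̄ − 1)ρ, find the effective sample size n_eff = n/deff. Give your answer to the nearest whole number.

deff = 1 + (60 − 1)·0.0182 = 1 + 1.0738 = 2.0738.
n_eff = 5400 / 2.0738 = 2604.

2604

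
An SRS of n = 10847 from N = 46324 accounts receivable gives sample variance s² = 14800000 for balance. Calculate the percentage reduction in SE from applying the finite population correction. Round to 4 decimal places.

f = n/N = 10847/46324 = 0.23415508.
SE_no-fpc = √(s²/n) = 36.938226; SE_fpc = √((1−f)s²/n) = 32.32559.
Ratio = √(1−f) = 0.87512566. Reduction = 100·(1 − 0.87512566) = 12.4874%.

12.4874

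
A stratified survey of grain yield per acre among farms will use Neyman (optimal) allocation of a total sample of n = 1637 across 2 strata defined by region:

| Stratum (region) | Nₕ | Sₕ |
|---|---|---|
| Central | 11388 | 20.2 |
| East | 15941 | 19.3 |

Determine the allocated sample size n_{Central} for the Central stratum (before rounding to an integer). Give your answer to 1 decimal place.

700.3

Neyman allocation: nₕ = n·NₕSₕ / Σⱼ NⱼSⱼ.
Σ NⱼSⱼ = 11388·20.2 + 15941·19.3 = 537698.9.
n_{Central} = 1637·11388·20.2 / 537698.9 = 700.3.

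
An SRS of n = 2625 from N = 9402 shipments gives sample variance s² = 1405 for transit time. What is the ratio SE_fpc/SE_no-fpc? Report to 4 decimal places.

f = n/N = 2625/9402 = 0.27919592.
SE_no-fpc = √(s²/n) = 0.73159968; SE_fpc = √((1−f)s²/n) = 0.62112946.
Ratio = √(1−f) = 0.84900182.

0.8490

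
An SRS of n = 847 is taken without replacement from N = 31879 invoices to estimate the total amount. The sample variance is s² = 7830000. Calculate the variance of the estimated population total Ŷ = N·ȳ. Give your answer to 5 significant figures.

Var(Ŷ) = N²·Var(ȳ) = N²·(1 − n/N)·s²/n.
f = 847/31879 = 0.02656921; Var(ȳ) = 0.97343079·7830000/847 = 8998.7757.
Var(Ŷ) = 31879² · 8998.7757 = 9.1451915 × 10^12.

9.1452 × 10^12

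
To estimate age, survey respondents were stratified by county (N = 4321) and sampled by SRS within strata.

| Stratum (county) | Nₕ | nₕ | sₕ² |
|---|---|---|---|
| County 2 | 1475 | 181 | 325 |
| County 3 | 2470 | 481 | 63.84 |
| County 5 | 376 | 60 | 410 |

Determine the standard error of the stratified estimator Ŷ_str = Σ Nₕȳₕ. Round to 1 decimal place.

2211.6

Var(Ŷ_str) = Σₕ Nₕ²(1 − fₕ)sₕ²/nₕ.
County 2: 1475²·(1 − 181/1475)·325/181 = 3.427134 × 10^6.
County 3: 2470²·(1 − 481/2470)·63.84/481 = 652047.96.
County 5: 376²·(1 − 60/376)·410/60 = 811909.33.
Sum = 4.8910913 × 10^6.
SE = √(4.8910913 × 10^6) = 2211.6.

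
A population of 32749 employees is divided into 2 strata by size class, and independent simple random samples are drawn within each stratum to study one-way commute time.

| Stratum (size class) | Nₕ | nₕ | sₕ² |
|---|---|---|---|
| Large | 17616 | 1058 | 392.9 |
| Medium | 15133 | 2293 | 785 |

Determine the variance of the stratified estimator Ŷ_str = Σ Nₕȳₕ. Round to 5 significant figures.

1.7484 × 10^8

Var(Ŷ_str) = Σₕ Nₕ²(1 − fₕ)sₕ²/nₕ.
Large: 17616²·(1 − 1058/17616)·392.9/1058 = 1.0832072 × 10^8.
Medium: 15133²·(1 − 2293/15133)·785/2293 = 6.6520523 × 10^7.
Sum = 1.7484124 × 10^8.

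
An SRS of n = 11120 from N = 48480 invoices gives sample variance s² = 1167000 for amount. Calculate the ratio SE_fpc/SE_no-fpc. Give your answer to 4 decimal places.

f = n/N = 11120/48480 = 0.22937294.
SE_no-fpc = √(s²/n) = 10.244318; SE_fpc = √((1−f)s²/n) = 8.9930118.
Ratio = √(1−f) = 0.87785367.

0.8779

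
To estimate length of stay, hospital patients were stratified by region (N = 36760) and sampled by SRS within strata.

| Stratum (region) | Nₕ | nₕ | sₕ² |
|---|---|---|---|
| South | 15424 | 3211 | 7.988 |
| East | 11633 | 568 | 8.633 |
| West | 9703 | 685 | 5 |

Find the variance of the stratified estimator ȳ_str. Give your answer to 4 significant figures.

0.002267

Var(ȳ_str) = Σₕ Wₕ²(1 − fₕ)sₕ²/nₕ with Wₕ = Nₕ/N, N = 36760.
South: Wₕ = 0.41958651; term = 0.41958651²·(1 − 0.20818205)·7.988/3211 = 3.4678964 × 10^-4.
East: Wₕ = 0.31645811; term = 0.31645811²·(1 − 0.04882661)·8.633/568 = 0.0014477899.
West: Wₕ = 0.26395539; term = 0.26395539²·(1 − 0.07059672)·5/685 = 4.7265547 × 10^-4.
Sum = 0.002267235.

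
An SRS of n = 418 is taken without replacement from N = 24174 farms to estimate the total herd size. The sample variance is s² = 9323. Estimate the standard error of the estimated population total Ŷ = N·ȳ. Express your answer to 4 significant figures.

113200

Var(Ŷ) = N²·Var(ȳ) = N²·(1 − n/N)·s²/n.
f = 418/24174 = 0.01729130; Var(ȳ) = 0.98270870·9323/418 = 21.918165.
Var(Ŷ) = 24174² · 21.918165 = 1.2808587 × 10^10.
SE(Ŷ) = √(1.2808587 × 10^10) = 113200.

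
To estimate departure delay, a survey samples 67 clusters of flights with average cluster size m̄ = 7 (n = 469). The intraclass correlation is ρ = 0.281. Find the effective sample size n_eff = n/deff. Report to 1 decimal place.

174.6

deff = 1 + (7 − 1)·0.281 = 1 + 1.686 = 2.686.
n_eff = 469 / 2.686 = 174.6.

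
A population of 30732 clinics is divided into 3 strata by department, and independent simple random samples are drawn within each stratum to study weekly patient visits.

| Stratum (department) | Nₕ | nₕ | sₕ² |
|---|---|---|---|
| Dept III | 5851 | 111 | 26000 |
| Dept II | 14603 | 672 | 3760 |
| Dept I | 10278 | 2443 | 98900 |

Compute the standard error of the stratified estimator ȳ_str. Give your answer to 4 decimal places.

Var(ȳ_str) = Σₕ Wₕ²(1 − fₕ)sₕ²/nₕ with Wₕ = Nₕ/N, N = 30732.
Dept III: Wₕ = 0.19038787; term = 0.19038787²·(1 − 0.01897112)·26000/111 = 8.3293423.
Dept II: Wₕ = 0.47517246; term = 0.47517246²·(1 − 0.04601794)·3760/672 = 1.205206.
Dept I: Wₕ = 0.33443967; term = 0.33443967²·(1 − 0.23769216)·98900/2443 = 3.4517457.
Sum = 12.986294.
SE = √(12.986294) = 3.6037.

3.6037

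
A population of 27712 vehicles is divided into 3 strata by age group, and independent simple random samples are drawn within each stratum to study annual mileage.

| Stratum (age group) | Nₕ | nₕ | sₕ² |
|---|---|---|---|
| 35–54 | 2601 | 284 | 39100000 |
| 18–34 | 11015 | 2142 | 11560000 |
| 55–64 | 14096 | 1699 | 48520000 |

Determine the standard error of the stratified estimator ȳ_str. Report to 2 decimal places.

Var(ȳ_str) = Σₕ Wₕ²(1 − fₕ)sₕ²/nₕ with Wₕ = Nₕ/N, N = 27712.
35–54: Wₕ = 0.09385826; term = 0.09385826²·(1 − 0.10918877)·39100000/284 = 1080.4112.
18–34: Wₕ = 0.39748124; term = 0.39748124²·(1 − 0.19446210)·11560000/2142 = 686.84321.
55–64: Wₕ = 0.50866051; term = 0.50866051²·(1 − 0.12053065)·48520000/1699 = 6498.366.
Sum = 8265.6204.
SE = √(8265.6204) = 90.92.

90.92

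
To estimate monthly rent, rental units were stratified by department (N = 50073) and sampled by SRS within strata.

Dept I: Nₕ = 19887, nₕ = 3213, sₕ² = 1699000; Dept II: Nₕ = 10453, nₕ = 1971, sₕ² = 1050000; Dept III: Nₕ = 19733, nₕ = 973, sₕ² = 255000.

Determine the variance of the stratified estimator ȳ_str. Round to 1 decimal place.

Var(ȳ_str) = Σₕ Wₕ²(1 − fₕ)sₕ²/nₕ with Wₕ = Nₕ/N, N = 50073.
Dept I: Wₕ = 0.39716015; term = 0.39716015²·(1 − 0.16156283)·1699000/3213 = 69.933377.
Dept II: Wₕ = 0.20875522; term = 0.20875522²·(1 − 0.18855831)·1050000/1971 = 18.837995.
Dept III: Wₕ = 0.39408464; term = 0.39408464²·(1 − 0.04930827)·255000/973 = 38.694217.
Sum = 127.46559.

127.5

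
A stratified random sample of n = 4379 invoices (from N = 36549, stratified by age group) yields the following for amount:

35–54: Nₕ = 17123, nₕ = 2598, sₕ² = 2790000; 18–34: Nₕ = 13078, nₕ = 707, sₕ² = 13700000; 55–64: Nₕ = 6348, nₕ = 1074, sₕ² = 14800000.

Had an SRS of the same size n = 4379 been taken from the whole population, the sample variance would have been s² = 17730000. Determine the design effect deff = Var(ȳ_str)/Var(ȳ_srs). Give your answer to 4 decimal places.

0.8116

Var(ȳ_str) = Σ Wₕ²(1−fₕ)sₕ²/nₕ with Wₕ = Nₕ/36549:
  35–54: (17123/36549)²·(1−2598/17123)·2790000/2598 = 199.94477
  18–34: (13078/36549)²·(1−707/13078)·13700000/707 = 2346.9092
  55–64: (6348/36549)²·(1−1074/6348)·14800000/1074 = 345.3691
  → Var(ȳ_str) = 2892.2231.
Var(ȳ_srs) = (1 − 4379/36549)·17730000/4379 = 3563.7674.
deff = 2892.2231 / 3563.7674 = 0.8116.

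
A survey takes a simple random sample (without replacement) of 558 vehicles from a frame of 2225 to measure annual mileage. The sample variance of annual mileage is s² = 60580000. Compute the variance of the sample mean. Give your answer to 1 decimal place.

81339.3

Under SRS without replacement, Var(ȳ) = (1 − f)·s²/n with f = n/N = 558/2225 = 0.25078652.
Var(ȳ) = (1 − 0.25078652)·60580000/558 = 0.74921348·108566.31 = 81339.342.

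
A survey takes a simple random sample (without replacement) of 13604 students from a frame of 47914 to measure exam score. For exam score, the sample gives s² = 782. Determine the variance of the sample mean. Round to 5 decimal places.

Under SRS without replacement, Var(ȳ) = (1 − f)·s²/n with f = n/N = 13604/47914 = 0.28392537.
Var(ȳ) = (1 − 0.28392537)·782/13604 = 0.71607463·0.057483093 = 0.041162185.

0.04116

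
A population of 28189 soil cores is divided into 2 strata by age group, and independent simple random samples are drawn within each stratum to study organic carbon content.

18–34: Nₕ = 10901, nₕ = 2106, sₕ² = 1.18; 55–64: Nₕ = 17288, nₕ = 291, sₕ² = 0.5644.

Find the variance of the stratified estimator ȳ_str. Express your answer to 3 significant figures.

Var(ȳ_str) = Σₕ Wₕ²(1 − fₕ)sₕ²/nₕ with Wₕ = Nₕ/N, N = 28189.
18–34: Wₕ = 0.38671113; term = 0.38671113²·(1 − 0.19319329)·1.18/2106 = 6.760308 × 10^-5.
55–64: Wₕ = 0.61328887; term = 0.61328887²·(1 − 0.01683248)·0.5644/291 = 7.1721887 × 10^-4.
Sum = 7.8482195 × 10^-4.

7.85 × 10^-4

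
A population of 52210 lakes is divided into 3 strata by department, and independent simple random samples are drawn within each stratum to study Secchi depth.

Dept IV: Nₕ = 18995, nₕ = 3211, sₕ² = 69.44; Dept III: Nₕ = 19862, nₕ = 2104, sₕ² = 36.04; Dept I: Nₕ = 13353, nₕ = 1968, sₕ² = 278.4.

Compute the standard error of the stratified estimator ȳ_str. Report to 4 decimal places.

Var(ȳ_str) = Σₕ Wₕ²(1 − fₕ)sₕ²/nₕ with Wₕ = Nₕ/N, N = 52210.
Dept IV: Wₕ = 0.36381919; term = 0.36381919²·(1 − 0.16904449)·69.44/3211 = 0.0023785834.
Dept III: Wₕ = 0.38042521; term = 0.38042521²·(1 − 0.10593092)·36.04/2104 = 0.0022164028.
Dept I: Wₕ = 0.25575560; term = 0.25575560²·(1 − 0.14738261)·278.4/1968 = 0.0078894846.
Sum = 0.012484471.
SE = √(0.012484471) = 0.1117.

0.1117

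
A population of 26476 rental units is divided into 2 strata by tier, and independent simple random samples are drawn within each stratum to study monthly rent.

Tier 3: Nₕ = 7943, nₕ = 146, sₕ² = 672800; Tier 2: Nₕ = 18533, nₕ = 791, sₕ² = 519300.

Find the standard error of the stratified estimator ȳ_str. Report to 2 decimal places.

26.74

Var(ȳ_str) = Σₕ Wₕ²(1 − fₕ)sₕ²/nₕ with Wₕ = Nₕ/N, N = 26476.
Tier 3: Wₕ = 0.30000755; term = 0.30000755²·(1 − 0.01838096)·672800/146 = 407.13691.
Tier 2: Wₕ = 0.69999245; term = 0.69999245²·(1 − 0.04268062)·519300/791 = 307.95368.
Sum = 715.09059.
SE = √(715.09059) = 26.74.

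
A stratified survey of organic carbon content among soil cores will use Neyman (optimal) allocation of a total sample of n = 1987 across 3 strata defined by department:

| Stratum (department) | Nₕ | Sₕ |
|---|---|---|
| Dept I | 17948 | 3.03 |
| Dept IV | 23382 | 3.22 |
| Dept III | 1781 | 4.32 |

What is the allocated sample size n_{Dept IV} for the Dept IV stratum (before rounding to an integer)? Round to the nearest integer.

1089

Neyman allocation: nₕ = n·NₕSₕ / Σⱼ NⱼSⱼ.
Σ NⱼSⱼ = 17948·3.03 + 23382·3.22 + 1781·4.32 = 137366.4.
n_{Dept IV} = 1987·23382·3.22 / 137366.4 = 1089.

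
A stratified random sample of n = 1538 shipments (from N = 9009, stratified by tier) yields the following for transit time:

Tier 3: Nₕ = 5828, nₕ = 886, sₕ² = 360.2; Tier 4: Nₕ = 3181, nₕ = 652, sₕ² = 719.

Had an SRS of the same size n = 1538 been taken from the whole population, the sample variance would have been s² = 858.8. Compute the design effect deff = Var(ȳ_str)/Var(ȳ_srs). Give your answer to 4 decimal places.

Var(ȳ_str) = Σ Wₕ²(1−fₕ)sₕ²/nₕ with Wₕ = Nₕ/9009:
  Tier 3: (5828/9009)²·(1−886/5828)·360.2/886 = 0.14427102
  Tier 4: (3181/9009)²·(1−652/3181)·719/652 = 0.10930515
  → Var(ȳ_str) = 0.25357617.
Var(ȳ_srs) = (1 − 1538/9009)·858.8/1538 = 0.46306062.
deff = 0.25357617 / 0.46306062 = 0.5476.

0.5476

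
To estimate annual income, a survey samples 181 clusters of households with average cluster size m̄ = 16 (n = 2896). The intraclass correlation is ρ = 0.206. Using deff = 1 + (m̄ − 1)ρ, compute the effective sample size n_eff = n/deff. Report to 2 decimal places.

deff = 1 + (16 − 1)·0.206 = 1 + 3.09 = 4.09.
n_eff = 2896 / 4.09 = 708.07.

708.07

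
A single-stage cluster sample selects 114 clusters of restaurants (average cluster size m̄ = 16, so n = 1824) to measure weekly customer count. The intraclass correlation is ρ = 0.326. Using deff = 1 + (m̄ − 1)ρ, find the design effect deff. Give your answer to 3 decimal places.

deff = 1 + (16 − 1)·0.326 = 1 + 4.89 = 5.89.

5.890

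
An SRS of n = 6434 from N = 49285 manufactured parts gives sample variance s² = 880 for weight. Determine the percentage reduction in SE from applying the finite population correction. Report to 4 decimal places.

f = n/N = 6434/49285 = 0.13054682.
SE_no-fpc = √(s²/n) = 0.36982887; SE_fpc = √((1−f)s²/n) = 0.34484498.
Ratio = √(1−f) = 0.93244473. Reduction = 100·(1 − 0.93244473) = 6.7555%.

6.7555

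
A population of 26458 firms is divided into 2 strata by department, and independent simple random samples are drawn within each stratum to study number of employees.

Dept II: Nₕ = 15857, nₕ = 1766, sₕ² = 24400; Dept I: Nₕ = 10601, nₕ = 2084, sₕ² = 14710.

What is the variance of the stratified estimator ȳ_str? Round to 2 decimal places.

Var(ȳ_str) = Σₕ Wₕ²(1 − fₕ)sₕ²/nₕ with Wₕ = Nₕ/N, N = 26458.
Dept II: Wₕ = 0.59932724; term = 0.59932724²·(1 − 0.11137037)·24400/1766 = 4.410095.
Dept I: Wₕ = 0.40067276; term = 0.40067276²·(1 − 0.19658523)·14710/2084 = 0.91040454.
Sum = 5.3204995.

5.32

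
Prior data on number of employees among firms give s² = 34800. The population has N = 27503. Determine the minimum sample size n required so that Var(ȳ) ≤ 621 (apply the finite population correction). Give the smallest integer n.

Without fpc, n₀ = s²/D = 34800/621 = 56.0386.
With fpc, (1 − n/N)·s²/n ≤ D requires n ≥ n₀/(1 + n₀/N) = 56.0386/(1 + 56.0386/27503) = 55.9247.
Rounding up, n = 56.

56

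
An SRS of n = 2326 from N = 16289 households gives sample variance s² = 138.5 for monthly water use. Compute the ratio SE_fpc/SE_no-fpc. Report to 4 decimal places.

0.9259

f = n/N = 2326/16289 = 0.14279575.
SE_no-fpc = √(s²/n) = 0.24401697; SE_fpc = √((1−f)s²/n) = 0.22592391.
Ratio = √(1−f) = 0.92585325.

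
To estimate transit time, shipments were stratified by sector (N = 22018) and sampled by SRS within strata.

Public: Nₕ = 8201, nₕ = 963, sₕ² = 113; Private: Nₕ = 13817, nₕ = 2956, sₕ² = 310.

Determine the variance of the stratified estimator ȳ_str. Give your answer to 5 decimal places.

Var(ȳ_str) = Σₕ Wₕ²(1 − fₕ)sₕ²/nₕ with Wₕ = Nₕ/N, N = 22018.
Public: Wₕ = 0.37246798; term = 0.37246798²·(1 − 0.11742470)·113/963 = 0.01436752.
Private: Wₕ = 0.62753202; term = 0.62753202²·(1 − 0.21393935)·310/2956 = 0.032462735.
Sum = 0.046830255.

0.04683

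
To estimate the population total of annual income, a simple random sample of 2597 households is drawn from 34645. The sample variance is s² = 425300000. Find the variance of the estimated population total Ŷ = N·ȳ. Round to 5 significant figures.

1.8183 × 10^14

Var(Ŷ) = N²·Var(ȳ) = N²·(1 − n/N)·s²/n.
f = 2597/34645 = 0.07496031; Var(ȳ) = 0.92503969·425300000/2597 = 151489.94.
Var(Ŷ) = 34645² · 151489.94 = 1.8182974 × 10^14.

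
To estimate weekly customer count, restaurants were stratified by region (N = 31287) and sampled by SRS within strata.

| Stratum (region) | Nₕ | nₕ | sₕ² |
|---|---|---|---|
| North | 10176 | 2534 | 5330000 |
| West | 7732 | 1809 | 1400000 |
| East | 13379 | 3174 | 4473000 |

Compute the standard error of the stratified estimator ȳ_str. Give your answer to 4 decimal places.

19.9967

Var(ȳ_str) = Σₕ Wₕ²(1 − fₕ)sₕ²/nₕ with Wₕ = Nₕ/N, N = 31287.
North: Wₕ = 0.32524691; term = 0.32524691²·(1 − 0.24901730)·5330000/2534 = 167.10017.
West: Wₕ = 0.24713140; term = 0.24713140²·(1 − 0.23396275)·1400000/1809 = 36.207222.
East: Wₕ = 0.42762170; term = 0.42762170²·(1 − 0.23723746)·4473000/3174 = 196.56256.
Sum = 399.86995.
SE = √(399.86995) = 19.9967.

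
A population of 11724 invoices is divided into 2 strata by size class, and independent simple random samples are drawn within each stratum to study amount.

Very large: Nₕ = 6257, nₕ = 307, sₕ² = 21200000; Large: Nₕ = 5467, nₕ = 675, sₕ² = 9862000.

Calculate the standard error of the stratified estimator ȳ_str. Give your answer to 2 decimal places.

146.59

Var(ȳ_str) = Σₕ Wₕ²(1 − fₕ)sₕ²/nₕ with Wₕ = Nₕ/N, N = 11724.
Very large: Wₕ = 0.53369157; term = 0.53369157²·(1 − 0.04906505)·21200000/307 = 18703.763.
Large: Wₕ = 0.46630843; term = 0.46630843²·(1 − 0.12346808)·9862000/675 = 2784.6812.
Sum = 21488.444.
SE = √(21488.444) = 146.59.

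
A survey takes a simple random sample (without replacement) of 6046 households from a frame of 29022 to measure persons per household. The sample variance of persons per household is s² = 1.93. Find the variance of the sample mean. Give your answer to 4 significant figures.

Under SRS without replacement, Var(ȳ) = (1 − f)·s²/n with f = n/N = 6046/29022 = 0.20832472.
Var(ȳ) = (1 − 0.20832472)·1.93/6046 = 0.79167528·3.1921932 × 10^-4 = 2.5271804 × 10^-4.

2.527 × 10^-4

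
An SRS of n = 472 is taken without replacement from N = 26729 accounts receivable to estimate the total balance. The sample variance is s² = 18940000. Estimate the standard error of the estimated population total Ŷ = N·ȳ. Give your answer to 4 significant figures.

Var(Ŷ) = N²·Var(ȳ) = N²·(1 − n/N)·s²/n.
f = 472/26729 = 0.01765872; Var(ȳ) = 0.98234128·18940000/472 = 39418.525.
Var(Ŷ) = 26729² · 39418.525 = 2.8162149 × 10^13.
SE(Ŷ) = √(2.8162149 × 10^13) = 5.307 × 10^6.

5.307 × 10^6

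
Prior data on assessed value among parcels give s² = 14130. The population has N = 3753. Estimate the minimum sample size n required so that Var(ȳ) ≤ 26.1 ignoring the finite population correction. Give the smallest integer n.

542

Without fpc, n₀ = s²/D = 14130/26.1 = 541.3793.
Rounding up, n = 542.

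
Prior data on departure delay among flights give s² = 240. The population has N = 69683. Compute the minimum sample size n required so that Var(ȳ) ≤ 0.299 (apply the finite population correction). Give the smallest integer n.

Without fpc, n₀ = s²/D = 240/0.299 = 802.6756.
With fpc, (1 − n/N)·s²/n ≤ D requires n ≥ n₀/(1 + n₀/N) = 802.6756/(1 + 802.6756/69683) = 793.5349.
Rounding up, n = 794.

794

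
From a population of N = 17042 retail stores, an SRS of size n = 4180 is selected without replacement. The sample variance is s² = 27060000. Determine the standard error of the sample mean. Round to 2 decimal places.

69.90

Under SRS without replacement, Var(ȳ) = (1 − f)·s²/n with f = n/N = 4180/17042 = 0.24527638.
Var(ȳ) = (1 − 0.24527638)·27060000/4180 = 0.75472362·6473.6842 = 4885.8424.
SE(ȳ) = √(4885.8424) = 69.90.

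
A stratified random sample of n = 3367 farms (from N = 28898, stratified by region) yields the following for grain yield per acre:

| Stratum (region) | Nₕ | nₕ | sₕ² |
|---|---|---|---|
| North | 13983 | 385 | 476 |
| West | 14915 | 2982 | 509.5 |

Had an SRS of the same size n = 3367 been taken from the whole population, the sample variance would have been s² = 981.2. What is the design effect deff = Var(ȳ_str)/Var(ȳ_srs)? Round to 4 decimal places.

Var(ȳ_str) = Σ Wₕ²(1−fₕ)sₕ²/nₕ with Wₕ = Nₕ/28898:
  North: (13983/28898)²·(1−385/13983)·476/385 = 0.28150496
  West: (14915/28898)²·(1−2982/14915)·509.5/2982 = 0.03641446
  → Var(ȳ_str) = 0.31791942.
Var(ȳ_srs) = (1 − 3367/28898)·981.2/3367 = 0.25746278.
deff = 0.31791942 / 0.25746278 = 1.2348.

1.2348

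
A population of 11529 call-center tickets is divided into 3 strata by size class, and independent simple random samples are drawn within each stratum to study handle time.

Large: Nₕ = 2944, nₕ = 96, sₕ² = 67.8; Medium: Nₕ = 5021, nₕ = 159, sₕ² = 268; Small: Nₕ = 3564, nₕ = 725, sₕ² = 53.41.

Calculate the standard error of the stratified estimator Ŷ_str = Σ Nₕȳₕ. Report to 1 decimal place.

Var(Ŷ_str) = Σₕ Nₕ²(1 − fₕ)sₕ²/nₕ.
Large: 2944²·(1 − 96/2944)·67.8/96 = 5.9215616 × 10^6.
Medium: 5021²·(1 − 159/5021)·268/159 = 4.1147442 × 10^7.
Small: 3564²·(1 − 725/3564)·53.41/725 = 745397.03.
Sum = 4.7814401 × 10^7.
SE = √(4.7814401 × 10^7) = 6914.8.

6914.8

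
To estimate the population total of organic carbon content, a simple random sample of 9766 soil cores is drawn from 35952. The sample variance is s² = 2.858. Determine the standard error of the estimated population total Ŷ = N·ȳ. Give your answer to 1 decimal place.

Var(Ŷ) = N²·Var(ȳ) = N²·(1 − n/N)·s²/n.
f = 9766/35952 = 0.27163996; Var(ȳ) = 0.72836004·2.858/9766 = 2.1315308 × 10^-4.
Var(Ŷ) = 35952² · (2.1315308 × 10^-4) = 275510.23.
SE(Ŷ) = √(275510.23) = 524.9.

524.9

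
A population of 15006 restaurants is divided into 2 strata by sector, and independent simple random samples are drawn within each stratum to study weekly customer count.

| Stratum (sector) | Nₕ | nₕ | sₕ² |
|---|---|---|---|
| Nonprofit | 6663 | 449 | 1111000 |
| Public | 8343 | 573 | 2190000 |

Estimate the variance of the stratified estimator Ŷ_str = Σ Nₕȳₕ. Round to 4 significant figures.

3.502 × 10^11

Var(Ŷ_str) = Σₕ Nₕ²(1 − fₕ)sₕ²/nₕ.
Nonprofit: 6663²·(1 − 449/6663)·1111000/449 = 1.0244925 × 10^11.
Public: 8343²·(1 − 573/8343)·2190000/573 = 2.4776089 × 10^11.
Sum = 3.5021014 × 10^11.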